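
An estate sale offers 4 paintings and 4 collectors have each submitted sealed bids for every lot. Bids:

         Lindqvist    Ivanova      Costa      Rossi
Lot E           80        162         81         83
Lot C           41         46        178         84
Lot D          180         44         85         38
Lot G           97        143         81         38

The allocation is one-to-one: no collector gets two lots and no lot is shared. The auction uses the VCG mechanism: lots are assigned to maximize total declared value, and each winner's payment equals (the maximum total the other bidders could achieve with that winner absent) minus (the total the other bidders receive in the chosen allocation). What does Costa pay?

Costa pays $20.

Efficient allocation: Lindqvist→Lot D ($180), Ivanova→Lot G ($143), Costa→Lot C ($178), Rossi→Lot E ($83); total welfare W = $584.
Costa receives Lot C at value $178, so the others get W − 178 = $406.
Without Costa: best allocation of the remaining 3 bidders over all 4 lots is Lindqvist→Lot D ($180), Ivanova→Lot E ($162), Rossi→Lot C ($84), total $426.
VCG payment = (others' best without Costa) − (others' welfare with Costa) = 426 − 406 = $20.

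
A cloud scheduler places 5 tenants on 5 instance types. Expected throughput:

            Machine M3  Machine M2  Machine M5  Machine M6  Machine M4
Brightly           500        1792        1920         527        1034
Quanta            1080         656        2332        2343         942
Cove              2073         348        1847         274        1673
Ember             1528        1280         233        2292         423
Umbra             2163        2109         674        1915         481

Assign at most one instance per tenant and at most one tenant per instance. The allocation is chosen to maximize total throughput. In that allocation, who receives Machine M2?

Brightly receives Machine M2.

Optimal: Brightly→Machine M2 (1792 ops/s), Quanta→Machine M5 (2332 ops/s), Cove→Machine M4 (1673 ops/s), Ember→Machine M6 (2292 ops/s), Umbra→Machine M3 (2163 ops/s) — total 1792+2332+1673+2292+2163 = 10252 ops/s.
Max-entry greedy (repeatedly take the single best remaining cell) gives 9379 ops/s, worse by 873.
Swapping Quanta↔Brightly (Quanta→Machine M2 656 ops/s, Brightly→Machine M5 1920 ops/s) loses 1548.
No other one-to-one assignment exceeds 10252 ops/s.
Brightly's own top instance is Machine M5 (1920 ops/s), but forcing Brightly→Machine M5 and reassigning the rest optimally gives only 9573 ops/s — worse by 679.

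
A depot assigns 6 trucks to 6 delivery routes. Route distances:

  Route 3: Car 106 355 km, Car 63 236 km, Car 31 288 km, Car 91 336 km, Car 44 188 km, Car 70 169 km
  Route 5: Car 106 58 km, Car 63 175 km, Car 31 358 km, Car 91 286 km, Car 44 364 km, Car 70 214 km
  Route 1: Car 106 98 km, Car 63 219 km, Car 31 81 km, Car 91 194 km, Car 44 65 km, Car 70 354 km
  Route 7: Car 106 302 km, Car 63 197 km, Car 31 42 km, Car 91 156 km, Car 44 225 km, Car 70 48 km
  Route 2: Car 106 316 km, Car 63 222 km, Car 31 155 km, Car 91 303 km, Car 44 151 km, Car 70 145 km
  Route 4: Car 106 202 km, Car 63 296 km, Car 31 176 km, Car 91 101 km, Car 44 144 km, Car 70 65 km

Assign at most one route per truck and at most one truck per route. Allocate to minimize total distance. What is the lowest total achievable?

Min total: 647 km

Treat this as an assignment problem: match each truck to one route.
Optimal: Car 106→Route 5 (58 km), Car 63→Route 3 (236 km), Car 31→Route 7 (42 km), Car 91→Route 4 (101 km), Car 44→Route 1 (65 km), Car 70→Route 2 (145 km) — total 58+236+42+101+65+145 = 647 km.
Column-greedy (each route in turn goes to its cheapest remaining truck) gives 657 km, worse by 10.
Next-best assignment: Car 106→Route 5, Car 63→Route 2, Car 31→Route 7, Car 91→Route 4, Car 44→Route 1, Car 70→Route 3 = 657 km.
No other one-to-one assignment undercuts 647 km.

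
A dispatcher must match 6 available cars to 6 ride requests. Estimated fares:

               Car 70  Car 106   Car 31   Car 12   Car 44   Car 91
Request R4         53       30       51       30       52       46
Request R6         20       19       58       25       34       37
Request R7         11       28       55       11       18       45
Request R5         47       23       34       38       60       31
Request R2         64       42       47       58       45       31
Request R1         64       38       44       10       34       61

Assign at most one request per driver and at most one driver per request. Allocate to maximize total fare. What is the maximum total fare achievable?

Max total: $318

Optimal: Car 70→Request R4 ($53), Car 106→Request R7 ($28), Car 31→Request R6 ($58), Car 12→Request R2 ($58), Car 44→Request R5 ($60), Car 91→Request R1 ($61) — total 53+28+58+58+60+61 = $318.
Row-greedy (each driver in turn takes its best remaining request) gives $295, worse by 23.
Next-best assignment: Car 70→Request R1, Car 106→Request R4, Car 31→Request R6, Car 12→Request R2, Car 44→Request R5, Car 91→Request R7 = $315.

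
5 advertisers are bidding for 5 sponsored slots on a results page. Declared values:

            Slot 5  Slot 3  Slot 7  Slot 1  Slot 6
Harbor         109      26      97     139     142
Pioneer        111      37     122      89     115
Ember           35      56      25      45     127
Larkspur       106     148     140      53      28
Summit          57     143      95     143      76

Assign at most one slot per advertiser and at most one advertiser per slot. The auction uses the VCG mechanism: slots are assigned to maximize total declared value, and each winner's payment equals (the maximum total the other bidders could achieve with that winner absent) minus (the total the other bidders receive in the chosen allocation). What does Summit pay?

Efficient allocation: Harbor→Slot 1 ($139), Pioneer→Slot 5 ($111), Ember→Slot 6 ($127), Larkspur→Slot 7 ($140), Summit→Slot 3 ($143); total welfare W = $660.
Summit receives Slot 3 at value $143, so the others get W − 143 = $517.
Without Summit: best allocation of the remaining 4 bidders over all 5 slots is Harbor→Slot 1 ($139), Pioneer→Slot 7 ($122), Ember→Slot 6 ($127), Larkspur→Slot 3 ($148), total $536.
VCG payment = (others' best without Summit) − (others' welfare with Summit) = 536 − 517 = $19.

Summit pays $19.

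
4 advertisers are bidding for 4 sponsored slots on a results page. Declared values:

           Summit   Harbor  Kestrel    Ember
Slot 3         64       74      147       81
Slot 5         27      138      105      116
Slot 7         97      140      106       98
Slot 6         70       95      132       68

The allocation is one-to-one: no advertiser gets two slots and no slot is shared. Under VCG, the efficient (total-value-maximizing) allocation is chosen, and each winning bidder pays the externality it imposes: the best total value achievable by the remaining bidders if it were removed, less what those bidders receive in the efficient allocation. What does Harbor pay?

Harbor pays $27.

Efficient allocation: Summit→Slot 6 ($70), Harbor→Slot 7 ($140), Kestrel→Slot 3 ($147), Ember→Slot 5 ($116); total welfare W = $473.
Harbor receives Slot 7 at value $140, so the others get W − 140 = $333.
Without Harbor: best allocation of the remaining 3 bidders over all 4 slots is Summit→Slot 7 ($97), Kestrel→Slot 3 ($147), Ember→Slot 5 ($116), total $360.
VCG payment = (others' best without Harbor) − (others' welfare with Harbor) = 360 − 333 = $27.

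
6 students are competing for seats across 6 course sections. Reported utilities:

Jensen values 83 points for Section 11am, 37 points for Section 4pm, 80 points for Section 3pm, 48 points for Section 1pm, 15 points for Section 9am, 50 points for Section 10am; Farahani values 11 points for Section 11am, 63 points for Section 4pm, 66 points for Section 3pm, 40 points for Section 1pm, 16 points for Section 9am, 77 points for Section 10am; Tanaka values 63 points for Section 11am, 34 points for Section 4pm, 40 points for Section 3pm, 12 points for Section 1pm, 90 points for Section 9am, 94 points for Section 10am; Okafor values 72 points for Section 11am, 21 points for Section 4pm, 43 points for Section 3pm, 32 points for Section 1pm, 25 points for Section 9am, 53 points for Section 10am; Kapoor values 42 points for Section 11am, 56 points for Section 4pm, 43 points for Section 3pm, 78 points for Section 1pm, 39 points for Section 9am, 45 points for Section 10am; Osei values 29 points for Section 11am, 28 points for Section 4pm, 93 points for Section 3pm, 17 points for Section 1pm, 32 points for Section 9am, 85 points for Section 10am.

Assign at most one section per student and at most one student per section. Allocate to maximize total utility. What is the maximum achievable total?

Optimal: Jensen→Section 3pm (80 points), Farahani→Section 4pm (63 points), Tanaka→Section 9am (90 points), Okafor→Section 11am (72 points), Kapoor→Section 1pm (78 points), Osei→Section 10am (85 points) — total 80+63+90+72+78+85 = 468 points.
Row-greedy (each student in turn takes its best remaining section) gives 399 points, worse by 69.

Max total: 468 points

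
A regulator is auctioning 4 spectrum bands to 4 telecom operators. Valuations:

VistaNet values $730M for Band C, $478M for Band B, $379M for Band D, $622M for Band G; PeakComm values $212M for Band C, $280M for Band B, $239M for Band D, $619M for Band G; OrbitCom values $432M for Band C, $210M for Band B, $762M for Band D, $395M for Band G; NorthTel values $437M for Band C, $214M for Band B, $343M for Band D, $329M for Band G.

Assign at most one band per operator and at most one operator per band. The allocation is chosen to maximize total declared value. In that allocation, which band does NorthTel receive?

This is the linear assignment problem.
Optimal: VistaNet→Band C ($730M), PeakComm→Band G ($619M), OrbitCom→Band D ($762M), NorthTel→Band B ($214M) — total 730+619+762+214 = $2325M.
Column-greedy (each band in turn goes to its best remaining operator) gives $2101M, worse by 224.
Next-best assignment: VistaNet→Band B, PeakComm→Band G, OrbitCom→Band D, NorthTel→Band C = $2296M.
No other one-to-one assignment exceeds $2325M.
NorthTel's own top band is Band C ($437M), but forcing NorthTel→Band C and reassigning the rest optimally gives only $2296M — worse by 29.

NorthTel receives Band B.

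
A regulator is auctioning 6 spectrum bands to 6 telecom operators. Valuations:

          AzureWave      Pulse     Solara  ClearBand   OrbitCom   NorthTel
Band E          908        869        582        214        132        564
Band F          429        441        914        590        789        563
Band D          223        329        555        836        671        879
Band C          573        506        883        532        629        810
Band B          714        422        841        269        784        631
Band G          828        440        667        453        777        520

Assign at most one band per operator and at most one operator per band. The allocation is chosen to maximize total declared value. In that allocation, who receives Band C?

Treat this as an assignment problem: match each operator to one band.
Optimal: AzureWave→Band G ($828M), Pulse→Band E ($869M), Solara→Band F ($914M), ClearBand→Band D ($836M), OrbitCom→Band B ($784M), NorthTel→Band C ($810M) — total 828+869+914+836+784+810 = $5041M.
Swapping AzureWave↔Pulse (AzureWave→Band E $908M, Pulse→Band G $440M) loses 349.
Every other assignment is strictly worse.
NorthTel's own top band is Band D ($879M), but forcing NorthTel→Band D and reassigning the rest optimally gives only $4833M — worse by 208.

NorthTel receives Band C.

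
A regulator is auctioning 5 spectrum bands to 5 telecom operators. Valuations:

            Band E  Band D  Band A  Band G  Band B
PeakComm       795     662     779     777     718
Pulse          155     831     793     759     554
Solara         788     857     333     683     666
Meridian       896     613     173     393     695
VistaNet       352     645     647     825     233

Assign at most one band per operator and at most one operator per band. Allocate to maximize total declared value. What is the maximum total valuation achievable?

This is the linear assignment problem.
Optimal: PeakComm→Band B ($718M), Pulse→Band A ($793M), Solara→Band D ($857M), Meridian→Band E ($896M), VistaNet→Band G ($825M) — total 718+793+857+896+825 = $4089M.
No other one-to-one assignment exceeds $4089M.

Maximum total: $4089M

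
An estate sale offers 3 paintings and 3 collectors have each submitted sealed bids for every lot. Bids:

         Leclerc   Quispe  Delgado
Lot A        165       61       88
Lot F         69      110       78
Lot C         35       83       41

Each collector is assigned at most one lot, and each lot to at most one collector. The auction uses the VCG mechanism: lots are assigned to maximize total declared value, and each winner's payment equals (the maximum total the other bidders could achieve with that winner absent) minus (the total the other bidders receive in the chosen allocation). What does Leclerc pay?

Efficient allocation: Leclerc→Lot A ($165), Quispe→Lot C ($83), Delgado→Lot F ($78); total welfare W = $326.
Leclerc receives Lot A at value $165, so the others get W − 165 = $161.
Without Leclerc: best allocation of the remaining 2 bidders over all 3 lots is Quispe→Lot F ($110), Delgado→Lot A ($88), total $198.
VCG payment = (others' best without Leclerc) − (others' welfare with Leclerc) = 198 − 161 = $37.

Leclerc pays $37.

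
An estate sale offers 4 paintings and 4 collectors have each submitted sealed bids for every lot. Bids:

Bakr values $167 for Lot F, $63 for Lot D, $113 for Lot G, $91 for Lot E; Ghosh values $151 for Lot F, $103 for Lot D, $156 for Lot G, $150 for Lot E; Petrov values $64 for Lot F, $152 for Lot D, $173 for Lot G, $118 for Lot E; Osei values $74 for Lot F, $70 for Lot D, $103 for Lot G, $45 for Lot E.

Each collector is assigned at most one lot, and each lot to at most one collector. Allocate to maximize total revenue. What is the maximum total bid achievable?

Optimal: Bakr→Lot F ($167), Ghosh→Lot E ($150), Petrov→Lot D ($152), Osei→Lot G ($103) — total 167+150+152+103 = $572.
Next-best assignment: Bakr→Lot F, Ghosh→Lot E, Petrov→Lot G, Osei→Lot D = $560.
Every other assignment is strictly worse.

Max total: $572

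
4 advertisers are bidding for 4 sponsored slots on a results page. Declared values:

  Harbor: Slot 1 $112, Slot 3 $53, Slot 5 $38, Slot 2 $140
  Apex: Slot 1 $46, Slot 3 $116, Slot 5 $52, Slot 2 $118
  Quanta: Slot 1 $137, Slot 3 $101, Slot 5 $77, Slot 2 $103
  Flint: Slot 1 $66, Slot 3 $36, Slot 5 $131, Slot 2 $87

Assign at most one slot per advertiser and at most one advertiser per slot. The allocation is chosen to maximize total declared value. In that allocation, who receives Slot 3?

Optimal: Harbor→Slot 2 ($140), Apex→Slot 3 ($116), Quanta→Slot 1 ($137), Flint→Slot 5 ($131) — total 140+116+137+131 = $524.
Apex's own top slot is Slot 2 ($118), but forcing Apex→Slot 2 and reassigning the rest optimally gives only $462 — worse by 62.

Apex receives Slot 3.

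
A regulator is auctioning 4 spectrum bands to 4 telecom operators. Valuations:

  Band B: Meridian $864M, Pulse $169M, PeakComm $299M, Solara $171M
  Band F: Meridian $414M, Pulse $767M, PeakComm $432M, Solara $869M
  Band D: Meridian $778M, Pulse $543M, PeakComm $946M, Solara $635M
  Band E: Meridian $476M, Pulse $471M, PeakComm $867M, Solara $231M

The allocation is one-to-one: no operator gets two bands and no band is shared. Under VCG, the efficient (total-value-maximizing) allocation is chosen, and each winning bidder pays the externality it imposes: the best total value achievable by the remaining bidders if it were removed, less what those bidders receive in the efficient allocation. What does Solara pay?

Efficient allocation: Meridian→Band B ($864M), Pulse→Band E ($471M), PeakComm→Band D ($946M), Solara→Band F ($869M); total welfare W = $3150M.
Solara receives Band F at value $869M, so the others get W − 869 = $2281M.
Without Solara: best allocation of the remaining 3 bidders over all 4 bands is Meridian→Band B ($864M), Pulse→Band F ($767M), PeakComm→Band D ($946M), total $2577M.
VCG payment = (others' best without Solara) − (others' welfare with Solara) = 2577 − 2281 = $296M.

Solara pays $296M.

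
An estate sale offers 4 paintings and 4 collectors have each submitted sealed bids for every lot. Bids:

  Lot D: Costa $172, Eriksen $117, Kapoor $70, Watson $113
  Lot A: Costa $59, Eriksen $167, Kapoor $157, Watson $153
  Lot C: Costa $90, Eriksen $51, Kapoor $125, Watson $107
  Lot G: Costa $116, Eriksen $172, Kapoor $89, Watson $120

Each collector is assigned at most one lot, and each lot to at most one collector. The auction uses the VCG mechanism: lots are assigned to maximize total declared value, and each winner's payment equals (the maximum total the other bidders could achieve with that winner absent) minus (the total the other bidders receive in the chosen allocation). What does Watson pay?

Efficient allocation: Costa→Lot D ($172), Eriksen→Lot G ($172), Kapoor→Lot C ($125), Watson→Lot A ($153); total welfare W = $622.
Watson receives Lot A at value $153, so the others get W − 153 = $469.
Without Watson: best allocation of the remaining 3 bidders over all 4 lots is Costa→Lot D ($172), Eriksen→Lot G ($172), Kapoor→Lot A ($157), total $501.
VCG payment = (others' best without Watson) − (others' welfare with Watson) = 501 − 469 = $32.

Watson pays $32.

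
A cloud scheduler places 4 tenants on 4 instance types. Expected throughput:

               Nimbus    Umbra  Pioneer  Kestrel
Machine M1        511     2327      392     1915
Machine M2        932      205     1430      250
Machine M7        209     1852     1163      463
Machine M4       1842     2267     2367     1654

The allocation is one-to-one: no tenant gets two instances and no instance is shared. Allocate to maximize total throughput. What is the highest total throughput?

Treat this as an assignment problem: match each tenant to one instance.
Optimal: Nimbus→Machine M2 (932 ops/s), Umbra→Machine M7 (1852 ops/s), Pioneer→Machine M4 (2367 ops/s), Kestrel→Machine M1 (1915 ops/s) — total 932+1852+2367+1915 = 7066 ops/s.
Swapping Kestrel↔Pioneer (Kestrel→Machine M4 1654 ops/s, Pioneer→Machine M1 392 ops/s) loses 2236.

Max total: 7066 ops/s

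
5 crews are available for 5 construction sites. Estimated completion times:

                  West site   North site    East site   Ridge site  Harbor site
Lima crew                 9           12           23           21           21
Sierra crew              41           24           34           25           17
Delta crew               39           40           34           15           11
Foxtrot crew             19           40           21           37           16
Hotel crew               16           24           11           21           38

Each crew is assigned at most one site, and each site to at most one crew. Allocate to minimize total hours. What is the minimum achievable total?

Treat this as an assignment problem: match each crew to one site.
Optimal: Lima crew→North site (12 hours), Sierra crew→Harbor site (17 hours), Delta crew→Ridge site (15 hours), Foxtrot crew→West site (19 hours), Hotel crew→East site (11 hours) — total 12+17+15+19+11 = 74 hours.
Min-entry greedy (repeatedly take the single cheapest remaining cell) gives 92 hours, worse by 18.
Next-best assignment: Lima crew→West site, Sierra crew→North site, Delta crew→Ridge site, Foxtrot crew→Harbor site, Hotel crew→East site = 75 hours.
Swapping Sierra crew↔Delta crew (Sierra crew→Ridge site 25 hours, Delta crew→Harbor site 11 hours) adds 4.

Min total: 74 hours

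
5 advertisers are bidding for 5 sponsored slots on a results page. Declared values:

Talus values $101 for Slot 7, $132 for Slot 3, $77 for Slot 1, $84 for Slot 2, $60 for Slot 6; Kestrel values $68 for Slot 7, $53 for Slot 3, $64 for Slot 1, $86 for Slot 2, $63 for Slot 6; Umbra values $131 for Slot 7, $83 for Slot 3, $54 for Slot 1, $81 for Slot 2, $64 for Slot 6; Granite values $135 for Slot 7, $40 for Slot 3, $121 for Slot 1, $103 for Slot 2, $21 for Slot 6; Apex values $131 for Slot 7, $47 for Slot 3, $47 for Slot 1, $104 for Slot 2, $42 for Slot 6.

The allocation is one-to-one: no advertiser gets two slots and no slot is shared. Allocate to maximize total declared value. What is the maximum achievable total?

This is the linear assignment problem.
Optimal: Talus→Slot 3 ($132), Kestrel→Slot 6 ($63), Umbra→Slot 7 ($131), Granite→Slot 1 ($121), Apex→Slot 2 ($104) — total 132+63+131+121+104 = $551.
Row-greedy (each advertiser in turn takes its best remaining slot) gives $512, worse by 39.
Next-best assignment: Talus→Slot 3, Kestrel→Slot 2, Umbra→Slot 6, Granite→Slot 1, Apex→Slot 7 = $534.

Maximum total: $551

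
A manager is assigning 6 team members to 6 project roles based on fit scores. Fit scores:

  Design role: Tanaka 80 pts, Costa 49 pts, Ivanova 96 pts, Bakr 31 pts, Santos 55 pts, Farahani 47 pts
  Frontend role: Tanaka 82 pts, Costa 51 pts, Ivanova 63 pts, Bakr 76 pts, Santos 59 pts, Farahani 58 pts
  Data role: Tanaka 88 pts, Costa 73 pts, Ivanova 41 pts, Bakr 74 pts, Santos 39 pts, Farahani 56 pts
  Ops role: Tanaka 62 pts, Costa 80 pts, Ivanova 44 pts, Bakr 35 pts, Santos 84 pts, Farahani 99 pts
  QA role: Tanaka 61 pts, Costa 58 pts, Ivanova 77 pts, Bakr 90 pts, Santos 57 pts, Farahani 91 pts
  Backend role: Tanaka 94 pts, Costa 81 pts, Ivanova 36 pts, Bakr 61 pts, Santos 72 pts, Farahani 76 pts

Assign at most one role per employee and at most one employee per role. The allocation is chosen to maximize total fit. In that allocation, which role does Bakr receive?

Optimal: Tanaka→Data role (88 pts), Costa→Backend role (81 pts), Ivanova→Design role (96 pts), Bakr→Frontend role (76 pts), Santos→Ops role (84 pts), Farahani→QA role (91 pts) — total 88+81+96+76+84+91 = 516 pts.
Next-best assignment: Tanaka→Backend role, Costa→Data role, Ivanova→Design role, Bakr→Frontend role, Santos→Ops role, Farahani→QA role = 514 pts.
Every other assignment is strictly worse.
Bakr's own top role is QA role (90 pts), but forcing Bakr→QA role and reassigning the rest optimally gives only 513 pts — worse by 3.

Bakr receives Frontend role.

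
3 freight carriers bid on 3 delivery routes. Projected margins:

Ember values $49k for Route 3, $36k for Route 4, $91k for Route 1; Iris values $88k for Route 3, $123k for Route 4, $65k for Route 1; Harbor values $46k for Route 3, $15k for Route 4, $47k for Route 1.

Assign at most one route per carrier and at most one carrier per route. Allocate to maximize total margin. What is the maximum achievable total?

Optimal: Ember→Route 1 ($91k), Iris→Route 4 ($123k), Harbor→Route 3 ($46k) — total 91+123+46 = $260k.
Column-greedy (each route in turn goes to its best remaining carrier) gives $171k, worse by 89.

Max total: $260k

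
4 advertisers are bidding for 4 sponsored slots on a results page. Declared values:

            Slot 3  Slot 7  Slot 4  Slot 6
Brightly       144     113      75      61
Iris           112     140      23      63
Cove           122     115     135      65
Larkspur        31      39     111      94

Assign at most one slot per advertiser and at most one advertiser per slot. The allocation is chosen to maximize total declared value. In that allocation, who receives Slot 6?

Optimal: Brightly→Slot 3 ($144), Iris→Slot 7 ($140), Cove→Slot 4 ($135), Larkspur→Slot 6 ($94) — total 144+140+135+94 = $513.
No other one-to-one assignment exceeds $513.
Larkspur's own top slot is Slot 4 ($111), but forcing Larkspur→Slot 4 and reassigning the rest optimally gives only $460 — worse by 53.

Larkspur receives Slot 6.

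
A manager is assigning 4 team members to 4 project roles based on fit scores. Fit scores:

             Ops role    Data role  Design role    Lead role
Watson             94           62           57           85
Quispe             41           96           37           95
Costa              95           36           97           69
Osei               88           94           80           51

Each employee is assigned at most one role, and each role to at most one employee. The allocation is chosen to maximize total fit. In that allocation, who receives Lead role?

This is a one-to-one assignment (maximum-weight bipartite matching).
Optimal: Watson→Ops role (94 pts), Quispe→Lead role (95 pts), Costa→Design role (97 pts), Osei→Data role (94 pts) — total 94+95+97+94 = 380 pts.
Row-greedy (each employee in turn takes its best remaining role) gives 338 pts, worse by 42.
Next-best assignment: Watson→Lead role, Quispe→Data role, Costa→Design role, Osei→Ops role = 366 pts.
Every other assignment is strictly worse.
Quispe's own top role is Data role (96 pts), but forcing Quispe→Data role and reassigning the rest optimally gives only 366 pts — worse by 14.

Quispe receives Lead role.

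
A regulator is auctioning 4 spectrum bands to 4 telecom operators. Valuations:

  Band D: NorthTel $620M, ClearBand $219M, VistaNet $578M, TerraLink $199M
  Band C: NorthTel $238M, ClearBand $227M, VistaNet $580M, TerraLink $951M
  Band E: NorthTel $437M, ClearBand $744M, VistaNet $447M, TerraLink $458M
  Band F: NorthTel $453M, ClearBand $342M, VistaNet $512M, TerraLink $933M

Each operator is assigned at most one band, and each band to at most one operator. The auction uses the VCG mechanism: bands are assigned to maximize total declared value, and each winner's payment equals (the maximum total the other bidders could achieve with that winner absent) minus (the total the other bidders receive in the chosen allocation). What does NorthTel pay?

NorthTel pays $16M.

Efficient allocation: NorthTel→Band D ($620M), ClearBand→Band E ($744M), VistaNet→Band C ($580M), TerraLink→Band F ($933M); total welfare W = $2877M.
NorthTel receives Band D at value $620M, so the others get W − 620 = $2257M.
Without NorthTel: best allocation of the remaining 3 bidders over all 4 bands is ClearBand→Band E ($744M), VistaNet→Band D ($578M), TerraLink→Band C ($951M), total $2273M.
VCG payment = (others' best without NorthTel) − (others' welfare with NorthTel) = 2273 − 2257 = $16M.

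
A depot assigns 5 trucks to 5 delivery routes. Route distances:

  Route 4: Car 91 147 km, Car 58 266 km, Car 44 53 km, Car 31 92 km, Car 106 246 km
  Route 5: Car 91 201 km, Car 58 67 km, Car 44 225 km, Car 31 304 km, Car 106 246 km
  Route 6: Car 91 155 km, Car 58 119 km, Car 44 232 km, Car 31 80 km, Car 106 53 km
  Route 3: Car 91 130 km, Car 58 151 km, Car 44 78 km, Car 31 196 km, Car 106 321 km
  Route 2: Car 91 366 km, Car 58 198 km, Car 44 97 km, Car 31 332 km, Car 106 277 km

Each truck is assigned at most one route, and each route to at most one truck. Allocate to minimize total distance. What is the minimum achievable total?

Optimal: Car 91→Route 3 (130 km), Car 58→Route 5 (67 km), Car 44→Route 2 (97 km), Car 31→Route 4 (92 km), Car 106→Route 6 (53 km) — total 130+67+97+92+53 = 439 km.
Min-entry greedy (repeatedly take the single cheapest remaining cell) gives 635 km, worse by 196.
Checked against all permutations: 439 km is optimal.

Minimum total: 439 km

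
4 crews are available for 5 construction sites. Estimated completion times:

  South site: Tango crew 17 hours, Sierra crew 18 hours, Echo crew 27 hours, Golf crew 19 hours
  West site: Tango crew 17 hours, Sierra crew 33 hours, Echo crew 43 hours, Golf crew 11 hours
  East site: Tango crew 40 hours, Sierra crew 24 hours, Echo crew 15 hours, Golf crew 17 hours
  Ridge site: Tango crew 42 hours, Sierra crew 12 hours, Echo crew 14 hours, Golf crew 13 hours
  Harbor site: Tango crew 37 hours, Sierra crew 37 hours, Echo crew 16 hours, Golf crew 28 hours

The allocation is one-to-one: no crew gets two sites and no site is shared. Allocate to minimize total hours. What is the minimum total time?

Minimum total: 55 hours

Optimal: Tango crew→South site (17 hours), Sierra crew→Ridge site (12 hours), Echo crew→East site (15 hours), Golf crew→West site (11 hours) — total 17+12+15+11 = 55 hours.
Every other assignment is strictly worse.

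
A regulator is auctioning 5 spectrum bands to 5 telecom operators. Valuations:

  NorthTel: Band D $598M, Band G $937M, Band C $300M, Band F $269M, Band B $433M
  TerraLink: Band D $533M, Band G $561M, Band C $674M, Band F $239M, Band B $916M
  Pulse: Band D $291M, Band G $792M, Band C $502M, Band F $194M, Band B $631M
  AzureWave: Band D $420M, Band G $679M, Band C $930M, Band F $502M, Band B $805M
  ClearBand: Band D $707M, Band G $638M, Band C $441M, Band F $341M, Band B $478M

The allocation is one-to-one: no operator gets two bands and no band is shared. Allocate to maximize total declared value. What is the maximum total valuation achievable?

Optimal: NorthTel→Band G ($937M), TerraLink→Band B ($916M), Pulse→Band F ($194M), AzureWave→Band C ($930M), ClearBand→Band D ($707M) — total 937+916+194+930+707 = $3684M.
Row-greedy (each operator in turn takes its best remaining band) gives $3564M, worse by 120.

Max total: $3684M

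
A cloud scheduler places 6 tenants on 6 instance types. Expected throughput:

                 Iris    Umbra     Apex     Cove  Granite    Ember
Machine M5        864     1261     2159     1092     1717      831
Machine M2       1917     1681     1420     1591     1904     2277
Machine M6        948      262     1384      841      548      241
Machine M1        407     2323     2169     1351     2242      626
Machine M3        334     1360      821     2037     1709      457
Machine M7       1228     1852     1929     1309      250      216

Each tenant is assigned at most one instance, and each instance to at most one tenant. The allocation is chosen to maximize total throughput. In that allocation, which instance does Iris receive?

This is a one-to-one assignment (maximum-weight bipartite matching).
Optimal: Iris→Machine M6 (948 ops/s), Umbra→Machine M7 (1852 ops/s), Apex→Machine M5 (2159 ops/s), Cove→Machine M3 (2037 ops/s), Granite→Machine M1 (2242 ops/s), Ember→Machine M2 (2277 ops/s) — total 948+1852+2159+2037+2242+2277 = 11515 ops/s.
Column-greedy (each instance in turn goes to its best remaining tenant) gives 9994 ops/s, worse by 1521.
Swapping Granite↔Iris (Granite→Machine M6 548 ops/s, Iris→Machine M1 407 ops/s) loses 2235.
Iris's own top instance is Machine M2 (1917 ops/s), but forcing Iris→Machine M2 and reassigning the rest optimally gives only 10448 ops/s — worse by 1067.

Iris receives Machine M6.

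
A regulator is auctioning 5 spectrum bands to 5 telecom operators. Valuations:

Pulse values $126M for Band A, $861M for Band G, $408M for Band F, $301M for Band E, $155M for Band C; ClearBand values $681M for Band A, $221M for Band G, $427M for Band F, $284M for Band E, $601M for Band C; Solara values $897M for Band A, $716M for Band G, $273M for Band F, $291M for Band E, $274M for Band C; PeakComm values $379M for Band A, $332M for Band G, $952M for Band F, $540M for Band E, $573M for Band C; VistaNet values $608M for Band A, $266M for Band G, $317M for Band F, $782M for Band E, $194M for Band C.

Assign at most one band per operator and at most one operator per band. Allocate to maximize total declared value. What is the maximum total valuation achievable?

Max total: $4093M

Treat this as an assignment problem: match each operator to one band.
Optimal: Pulse→Band G ($861M), ClearBand→Band C ($601M), Solara→Band A ($897M), PeakComm→Band F ($952M), VistaNet→Band E ($782M) — total 861+601+897+952+782 = $4093M.
Row-greedy (each operator in turn takes its best remaining band) gives $2979M, worse by 1114.
Next-best assignment: Pulse→Band G, ClearBand→Band A, Solara→Band C, PeakComm→Band F, VistaNet→Band E = $3550M.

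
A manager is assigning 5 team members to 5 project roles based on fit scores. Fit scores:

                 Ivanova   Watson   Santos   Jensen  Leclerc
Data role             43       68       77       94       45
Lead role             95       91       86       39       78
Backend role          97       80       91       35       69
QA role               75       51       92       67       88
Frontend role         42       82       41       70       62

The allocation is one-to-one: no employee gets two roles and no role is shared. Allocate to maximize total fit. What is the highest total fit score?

Max total: 450 pts

This is the linear assignment problem.
Optimal: Ivanova→Lead role (95 pts), Watson→Frontend role (82 pts), Santos→Backend role (91 pts), Jensen→Data role (94 pts), Leclerc→QA role (88 pts) — total 95+82+91+94+88 = 450 pts.
Checked against all permutations: 450 pts is optimal.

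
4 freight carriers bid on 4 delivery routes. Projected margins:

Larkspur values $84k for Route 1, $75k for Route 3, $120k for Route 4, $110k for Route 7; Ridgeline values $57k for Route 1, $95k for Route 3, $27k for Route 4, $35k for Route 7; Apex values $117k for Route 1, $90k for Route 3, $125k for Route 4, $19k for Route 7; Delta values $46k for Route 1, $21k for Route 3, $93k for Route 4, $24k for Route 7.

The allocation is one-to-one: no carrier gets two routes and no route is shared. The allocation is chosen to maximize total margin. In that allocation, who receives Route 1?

Treat this as an assignment problem: match each carrier to one route.
Optimal: Larkspur→Route 7 ($110k), Ridgeline→Route 3 ($95k), Apex→Route 1 ($117k), Delta→Route 4 ($93k) — total 110+95+117+93 = $415k.
Next-best assignment: Larkspur→Route 7, Ridgeline→Route 3, Apex→Route 4, Delta→Route 1 = $376k.
Swapping Delta↔Ridgeline (Delta→Route 3 $21k, Ridgeline→Route 4 $27k) loses 140.
Every other assignment is strictly worse.
Apex's own top route is Route 4 ($125k), but forcing Apex→Route 4 and reassigning the rest optimally gives only $376k — worse by 39.

Apex receives Route 1.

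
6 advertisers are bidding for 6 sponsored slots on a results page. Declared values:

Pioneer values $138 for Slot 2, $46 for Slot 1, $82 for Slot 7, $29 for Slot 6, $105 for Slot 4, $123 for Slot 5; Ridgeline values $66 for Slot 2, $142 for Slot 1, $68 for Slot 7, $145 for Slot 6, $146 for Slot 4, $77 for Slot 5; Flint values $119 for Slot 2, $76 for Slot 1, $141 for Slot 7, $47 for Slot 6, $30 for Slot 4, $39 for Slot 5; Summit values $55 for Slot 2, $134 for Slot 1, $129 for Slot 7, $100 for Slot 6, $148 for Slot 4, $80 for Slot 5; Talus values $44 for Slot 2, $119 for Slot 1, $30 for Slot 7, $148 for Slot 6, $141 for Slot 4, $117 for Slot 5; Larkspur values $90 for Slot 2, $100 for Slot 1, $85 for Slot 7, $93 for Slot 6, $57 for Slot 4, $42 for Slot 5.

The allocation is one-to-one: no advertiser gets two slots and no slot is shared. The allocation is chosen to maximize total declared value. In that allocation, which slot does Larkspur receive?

Larkspur receives Slot 2.

Optimal: Pioneer→Slot 5 ($123), Ridgeline→Slot 1 ($142), Flint→Slot 7 ($141), Summit→Slot 4 ($148), Talus→Slot 6 ($148), Larkspur→Slot 2 ($90) — total 123+142+141+148+148+90 = $792.
Row-greedy (each advertiser in turn takes its best remaining slot) gives $749, worse by 43.
Larkspur's own top slot is Slot 1 ($100), but forcing Larkspur→Slot 1 and reassigning the rest optimally gives only $789 — worse by 3.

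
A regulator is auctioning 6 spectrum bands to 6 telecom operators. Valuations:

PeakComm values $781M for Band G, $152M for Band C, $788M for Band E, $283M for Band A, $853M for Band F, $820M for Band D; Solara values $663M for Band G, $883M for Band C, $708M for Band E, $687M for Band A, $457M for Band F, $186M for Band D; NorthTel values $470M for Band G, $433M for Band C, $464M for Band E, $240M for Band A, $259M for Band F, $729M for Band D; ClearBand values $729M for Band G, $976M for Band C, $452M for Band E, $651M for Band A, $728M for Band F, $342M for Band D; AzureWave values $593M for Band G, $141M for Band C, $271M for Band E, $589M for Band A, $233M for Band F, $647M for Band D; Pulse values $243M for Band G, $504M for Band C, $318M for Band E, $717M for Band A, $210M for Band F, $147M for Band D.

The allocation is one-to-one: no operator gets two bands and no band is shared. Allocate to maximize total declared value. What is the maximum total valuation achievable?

Maximum total: $4576M

This is the linear assignment problem.
Optimal: PeakComm→Band F ($853M), Solara→Band E ($708M), NorthTel→Band D ($729M), ClearBand→Band C ($976M), AzureWave→Band G ($593M), Pulse→Band A ($717M) — total 853+708+729+976+593+717 = $4576M.
No other one-to-one assignment exceeds $4576M.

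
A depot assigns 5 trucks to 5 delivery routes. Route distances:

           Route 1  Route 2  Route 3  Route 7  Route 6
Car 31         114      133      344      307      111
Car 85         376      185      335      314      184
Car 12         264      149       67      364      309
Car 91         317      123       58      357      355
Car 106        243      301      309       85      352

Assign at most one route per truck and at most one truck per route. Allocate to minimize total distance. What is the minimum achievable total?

Min total: 573 km

Optimal: Car 31→Route 1 (114 km), Car 85→Route 6 (184 km), Car 12→Route 3 (67 km), Car 91→Route 2 (123 km), Car 106→Route 7 (85 km) — total 114+184+67+123+85 = 573 km.
Row-greedy (each truck in turn takes its cheapest remaining route) gives 765 km, worse by 192.
Next-best assignment: Car 31→Route 1, Car 85→Route 6, Car 12→Route 2, Car 91→Route 3, Car 106→Route 7 = 590 km.
Every other assignment is strictly worse.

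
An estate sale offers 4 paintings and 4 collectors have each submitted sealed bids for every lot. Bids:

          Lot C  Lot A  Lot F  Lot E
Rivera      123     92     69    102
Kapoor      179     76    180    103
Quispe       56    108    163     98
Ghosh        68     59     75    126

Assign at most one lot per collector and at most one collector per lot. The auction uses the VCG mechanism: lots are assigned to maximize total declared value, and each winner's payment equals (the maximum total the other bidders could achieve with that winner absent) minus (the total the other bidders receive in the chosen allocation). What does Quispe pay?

Quispe pays $32.

Efficient allocation: Rivera→Lot A ($92), Kapoor→Lot C ($179), Quispe→Lot F ($163), Ghosh→Lot E ($126); total welfare W = $560.
Quispe receives Lot F at value $163, so the others get W − 163 = $397.
Without Quispe: best allocation of the remaining 3 bidders over all 4 lots is Rivera→Lot C ($123), Kapoor→Lot F ($180), Ghosh→Lot E ($126), total $429.
VCG payment = (others' best without Quispe) − (others' welfare with Quispe) = 429 − 397 = $32.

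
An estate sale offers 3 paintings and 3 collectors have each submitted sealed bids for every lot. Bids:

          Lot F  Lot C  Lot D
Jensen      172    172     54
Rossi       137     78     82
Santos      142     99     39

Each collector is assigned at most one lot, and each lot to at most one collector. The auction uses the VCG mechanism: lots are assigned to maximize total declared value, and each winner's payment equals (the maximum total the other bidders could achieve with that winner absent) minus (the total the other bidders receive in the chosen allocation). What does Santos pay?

Efficient allocation: Jensen→Lot C ($172), Rossi→Lot D ($82), Santos→Lot F ($142); total welfare W = $396.
Santos receives Lot F at value $142, so the others get W − 142 = $254.
Without Santos: best allocation of the remaining 2 bidders over all 3 lots is Jensen→Lot C ($172), Rossi→Lot F ($137), total $309.
VCG payment = (others' best without Santos) − (others' welfare with Santos) = 309 − 254 = $55.

Santos pays $55.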